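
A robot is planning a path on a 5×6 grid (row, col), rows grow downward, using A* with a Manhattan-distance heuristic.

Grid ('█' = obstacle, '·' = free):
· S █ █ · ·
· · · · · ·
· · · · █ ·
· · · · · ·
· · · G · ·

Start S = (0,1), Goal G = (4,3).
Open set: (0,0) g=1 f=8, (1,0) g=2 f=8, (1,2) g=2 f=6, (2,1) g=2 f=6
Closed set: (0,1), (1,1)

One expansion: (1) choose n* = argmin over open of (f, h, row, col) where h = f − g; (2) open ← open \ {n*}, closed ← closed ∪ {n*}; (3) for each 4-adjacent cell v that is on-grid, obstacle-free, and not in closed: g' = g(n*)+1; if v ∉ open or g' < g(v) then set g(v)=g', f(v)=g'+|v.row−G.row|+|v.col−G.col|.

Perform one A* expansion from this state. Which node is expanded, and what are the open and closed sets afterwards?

expanded=(1,2); open=[(0,0) g=1 f=8, (1,0) g=2 f=8, (1,3) g=3 f=6, (2,1) g=2 f=6, (2,2) g=3 f=6]; closed=[(0,1), (1,1), (1,2)]

step 1: expand (1,2) (f=6, h=4) → closed; open now [(0,0) g=1 f=8, (1,0) g=2 f=8, (1,3) g=3 f=6, (2,1) g=2 f=6, (2,2) g=3 f=6]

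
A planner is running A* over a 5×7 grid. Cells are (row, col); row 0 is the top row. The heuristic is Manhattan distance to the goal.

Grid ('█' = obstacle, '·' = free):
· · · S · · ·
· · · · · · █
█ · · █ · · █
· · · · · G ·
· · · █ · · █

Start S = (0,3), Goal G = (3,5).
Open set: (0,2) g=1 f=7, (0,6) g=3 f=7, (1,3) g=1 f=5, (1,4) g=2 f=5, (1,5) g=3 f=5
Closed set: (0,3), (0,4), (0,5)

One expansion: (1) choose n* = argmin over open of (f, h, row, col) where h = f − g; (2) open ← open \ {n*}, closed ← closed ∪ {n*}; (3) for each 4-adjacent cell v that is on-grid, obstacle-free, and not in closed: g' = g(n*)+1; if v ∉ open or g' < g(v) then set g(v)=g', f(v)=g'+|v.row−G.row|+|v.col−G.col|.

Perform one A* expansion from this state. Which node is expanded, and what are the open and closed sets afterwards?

step 1: expand (1,5) (f=5, h=2) → closed; open now [(0,2) g=1 f=7, (0,6) g=3 f=7, (1,3) g=1 f=5, (1,4) g=2 f=5, (2,5) g=4 f=5]

expanded=(1,5); open=[(0,2) g=1 f=7, (0,6) g=3 f=7, (1,3) g=1 f=5, (1,4) g=2 f=5, (2,5) g=4 f=5]; closed=[(0,3), (0,4), (0,5), (1,5)]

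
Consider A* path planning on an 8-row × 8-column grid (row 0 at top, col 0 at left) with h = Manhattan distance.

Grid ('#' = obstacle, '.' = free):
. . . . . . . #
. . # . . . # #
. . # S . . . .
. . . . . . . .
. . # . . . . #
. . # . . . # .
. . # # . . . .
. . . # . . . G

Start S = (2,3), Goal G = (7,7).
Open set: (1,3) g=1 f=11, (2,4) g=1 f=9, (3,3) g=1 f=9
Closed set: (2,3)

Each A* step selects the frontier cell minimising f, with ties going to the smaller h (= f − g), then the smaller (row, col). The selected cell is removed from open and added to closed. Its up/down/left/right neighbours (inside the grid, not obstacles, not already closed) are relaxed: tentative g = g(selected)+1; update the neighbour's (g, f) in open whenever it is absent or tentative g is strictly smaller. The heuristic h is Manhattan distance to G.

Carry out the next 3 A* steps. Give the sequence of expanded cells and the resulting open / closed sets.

step 1: expand (2,4) (f=9, h=8) → closed; open now [(1,3) g=1 f=11, (1,4) g=2 f=11, (2,5) g=2 f=9, (3,3) g=1 f=9, (3,4) g=2 f=9]
step 2: expand (2,5) (f=9, h=7) → closed; open now [(1,3) g=1 f=11, (1,4) g=2 f=11, (1,5) g=3 f=11, (2,6) g=3 f=9, (3,3) g=1 f=9, (3,4) g=2 f=9, (3,5) g=3 f=9]
step 3: expand (2,6) (f=9, h=6) → closed; open now [(1,3) g=1 f=11, (1,4) g=2 f=11, (1,5) g=3 f=11, (2,7) g=4 f=9, (3,3) g=1 f=9, (3,4) g=2 f=9, (3,5) g=3 f=9, (3,6) g=4 f=9]

order=[(2,4) → (2,5) → (2,6)]; open=[(1,3) g=1 f=11, (1,4) g=2 f=11, (1,5) g=3 f=11, (2,7) g=4 f=9, (3,3) g=1 f=9, (3,4) g=2 f=9, (3,5) g=3 f=9, (3,6) g=4 f=9]; closed=[(2,3), (2,4), (2,5), (2,6)]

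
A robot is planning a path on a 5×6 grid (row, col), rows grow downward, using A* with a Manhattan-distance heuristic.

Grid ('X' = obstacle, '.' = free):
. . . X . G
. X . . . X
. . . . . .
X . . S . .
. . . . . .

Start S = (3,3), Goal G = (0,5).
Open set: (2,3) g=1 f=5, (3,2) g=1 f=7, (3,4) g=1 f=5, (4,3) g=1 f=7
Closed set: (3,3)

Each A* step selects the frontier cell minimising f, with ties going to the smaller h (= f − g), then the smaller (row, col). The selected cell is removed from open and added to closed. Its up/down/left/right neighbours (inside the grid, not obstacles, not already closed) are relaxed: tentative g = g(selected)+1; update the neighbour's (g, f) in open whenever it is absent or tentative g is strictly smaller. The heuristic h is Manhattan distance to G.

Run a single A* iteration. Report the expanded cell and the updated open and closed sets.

step 1: expand (2,3) (f=5, h=4) → closed; open now [(1,3) g=2 f=5, (2,2) g=2 f=7, (2,4) g=2 f=5, (3,2) g=1 f=7, (3,4) g=1 f=5, (4,3) g=1 f=7]

expanded=(2,3); open=[(1,3) g=2 f=5, (2,2) g=2 f=7, (2,4) g=2 f=5, (3,2) g=1 f=7, (3,4) g=1 f=5, (4,3) g=1 f=7]; closed=[(2,3), (3,3)]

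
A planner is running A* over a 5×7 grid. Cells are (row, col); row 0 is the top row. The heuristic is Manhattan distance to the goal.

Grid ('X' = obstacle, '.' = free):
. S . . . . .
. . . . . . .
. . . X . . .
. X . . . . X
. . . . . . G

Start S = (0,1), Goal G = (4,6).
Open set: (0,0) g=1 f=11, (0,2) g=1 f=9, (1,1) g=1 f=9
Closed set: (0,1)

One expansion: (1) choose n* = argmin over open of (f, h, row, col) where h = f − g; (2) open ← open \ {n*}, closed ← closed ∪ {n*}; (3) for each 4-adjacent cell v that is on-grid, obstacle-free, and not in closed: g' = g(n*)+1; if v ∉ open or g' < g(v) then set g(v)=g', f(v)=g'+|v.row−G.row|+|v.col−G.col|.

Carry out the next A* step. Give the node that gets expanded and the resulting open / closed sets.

step 1: expand (0,2) (f=9, h=8) → closed; open now [(0,0) g=1 f=11, (0,3) g=2 f=9, (1,1) g=1 f=9, (1,2) g=2 f=9]

expanded=(0,2); open=[(0,0) g=1 f=11, (0,3) g=2 f=9, (1,1) g=1 f=9, (1,2) g=2 f=9]; closed=[(0,1), (0,2)]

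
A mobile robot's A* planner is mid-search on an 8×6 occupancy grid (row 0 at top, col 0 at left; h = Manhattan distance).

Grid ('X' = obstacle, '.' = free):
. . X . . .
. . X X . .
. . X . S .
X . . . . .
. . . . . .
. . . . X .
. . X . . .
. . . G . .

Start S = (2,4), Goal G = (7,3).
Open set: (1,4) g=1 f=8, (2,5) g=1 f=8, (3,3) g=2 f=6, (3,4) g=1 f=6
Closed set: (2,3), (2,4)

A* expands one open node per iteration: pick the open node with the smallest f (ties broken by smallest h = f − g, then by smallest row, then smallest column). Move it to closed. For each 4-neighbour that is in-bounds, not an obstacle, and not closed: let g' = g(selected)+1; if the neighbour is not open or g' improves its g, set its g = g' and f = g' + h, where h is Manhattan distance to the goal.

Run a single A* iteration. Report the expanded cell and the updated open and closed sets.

expanded=(3,3); open=[(1,4) g=1 f=8, (2,5) g=1 f=8, (3,2) g=3 f=8, (3,4) g=1 f=6, (4,3) g=3 f=6]; closed=[(2,3), (2,4), (3,3)]

step 1: expand (3,3) (f=6, h=4) → closed; open now [(1,4) g=1 f=8, (2,5) g=1 f=8, (3,2) g=3 f=8, (3,4) g=1 f=6, (4,3) g=3 f=6]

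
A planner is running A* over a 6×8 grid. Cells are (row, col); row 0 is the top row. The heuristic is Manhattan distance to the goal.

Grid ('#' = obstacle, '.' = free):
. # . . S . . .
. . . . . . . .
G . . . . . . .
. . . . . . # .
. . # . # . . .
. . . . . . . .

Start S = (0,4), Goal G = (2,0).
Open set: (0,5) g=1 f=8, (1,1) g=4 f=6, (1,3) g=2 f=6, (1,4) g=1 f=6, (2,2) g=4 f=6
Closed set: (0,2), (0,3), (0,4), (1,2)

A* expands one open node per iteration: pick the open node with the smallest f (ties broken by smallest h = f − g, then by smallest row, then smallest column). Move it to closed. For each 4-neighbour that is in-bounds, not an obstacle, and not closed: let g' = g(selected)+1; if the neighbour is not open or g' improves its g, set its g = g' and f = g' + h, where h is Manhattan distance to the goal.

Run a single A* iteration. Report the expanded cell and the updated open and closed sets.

step 1: expand (1,1) (f=6, h=2) → closed; open now [(0,5) g=1 f=8, (1,0) g=5 f=6, (1,3) g=2 f=6, (1,4) g=1 f=6, (2,1) g=5 f=6, (2,2) g=4 f=6]

expanded=(1,1); open=[(0,5) g=1 f=8, (1,0) g=5 f=6, (1,3) g=2 f=6, (1,4) g=1 f=6, (2,1) g=5 f=6, (2,2) g=4 f=6]; closed=[(0,2), (0,3), (0,4), (1,1), (1,2)]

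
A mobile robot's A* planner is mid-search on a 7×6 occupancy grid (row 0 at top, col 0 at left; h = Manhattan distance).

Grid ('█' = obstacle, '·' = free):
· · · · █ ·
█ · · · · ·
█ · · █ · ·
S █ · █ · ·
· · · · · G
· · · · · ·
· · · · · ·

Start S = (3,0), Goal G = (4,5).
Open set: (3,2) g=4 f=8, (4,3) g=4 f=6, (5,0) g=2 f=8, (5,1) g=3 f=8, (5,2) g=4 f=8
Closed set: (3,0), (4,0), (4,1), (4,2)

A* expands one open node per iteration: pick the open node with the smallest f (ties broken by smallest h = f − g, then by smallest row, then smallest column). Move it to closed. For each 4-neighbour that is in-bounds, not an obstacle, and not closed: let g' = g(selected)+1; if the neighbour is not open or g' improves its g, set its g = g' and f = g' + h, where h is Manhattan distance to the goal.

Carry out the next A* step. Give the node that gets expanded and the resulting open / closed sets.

step 1: expand (4,3) (f=6, h=2) → closed; open now [(3,2) g=4 f=8, (4,4) g=5 f=6, (5,0) g=2 f=8, (5,1) g=3 f=8, (5,2) g=4 f=8, (5,3) g=5 f=8]

expanded=(4,3); open=[(3,2) g=4 f=8, (4,4) g=5 f=6, (5,0) g=2 f=8, (5,1) g=3 f=8, (5,2) g=4 f=8, (5,3) g=5 f=8]; closed=[(3,0), (4,0), (4,1), (4,2), (4,3)]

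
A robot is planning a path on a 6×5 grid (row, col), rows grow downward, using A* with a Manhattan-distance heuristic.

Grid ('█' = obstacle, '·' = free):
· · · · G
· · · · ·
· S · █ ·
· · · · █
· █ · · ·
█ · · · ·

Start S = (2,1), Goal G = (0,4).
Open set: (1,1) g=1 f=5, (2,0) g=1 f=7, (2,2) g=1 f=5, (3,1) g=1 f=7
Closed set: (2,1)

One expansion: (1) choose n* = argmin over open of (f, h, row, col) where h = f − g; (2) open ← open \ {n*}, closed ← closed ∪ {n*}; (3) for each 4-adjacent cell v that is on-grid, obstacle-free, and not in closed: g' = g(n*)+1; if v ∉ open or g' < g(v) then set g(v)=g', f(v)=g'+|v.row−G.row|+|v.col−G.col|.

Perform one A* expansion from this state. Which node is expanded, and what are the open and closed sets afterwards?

step 1: expand (1,1) (f=5, h=4) → closed; open now [(0,1) g=2 f=5, (1,0) g=2 f=7, (1,2) g=2 f=5, (2,0) g=1 f=7, (2,2) g=1 f=5, (3,1) g=1 f=7]

expanded=(1,1); open=[(0,1) g=2 f=5, (1,0) g=2 f=7, (1,2) g=2 f=5, (2,0) g=1 f=7, (2,2) g=1 f=5, (3,1) g=1 f=7]; closed=[(1,1), (2,1)]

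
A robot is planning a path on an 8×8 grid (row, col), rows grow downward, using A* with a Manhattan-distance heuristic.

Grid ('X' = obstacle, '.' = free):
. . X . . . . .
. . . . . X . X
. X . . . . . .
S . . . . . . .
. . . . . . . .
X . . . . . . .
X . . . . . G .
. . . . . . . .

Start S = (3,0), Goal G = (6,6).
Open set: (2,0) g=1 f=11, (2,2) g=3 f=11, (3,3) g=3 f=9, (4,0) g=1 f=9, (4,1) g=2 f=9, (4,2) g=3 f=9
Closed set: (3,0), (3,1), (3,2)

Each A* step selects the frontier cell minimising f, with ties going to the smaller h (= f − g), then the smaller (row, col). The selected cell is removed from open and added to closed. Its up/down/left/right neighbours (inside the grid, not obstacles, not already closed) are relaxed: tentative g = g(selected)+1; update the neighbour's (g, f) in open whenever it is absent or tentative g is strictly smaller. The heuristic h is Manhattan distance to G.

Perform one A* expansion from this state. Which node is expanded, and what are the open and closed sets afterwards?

step 1: expand (3,3) (f=9, h=6) → closed; open now [(2,0) g=1 f=11, (2,2) g=3 f=11, (2,3) g=4 f=11, (3,4) g=4 f=9, (4,0) g=1 f=9, (4,1) g=2 f=9, (4,2) g=3 f=9, (4,3) g=4 f=9]

expanded=(3,3); open=[(2,0) g=1 f=11, (2,2) g=3 f=11, (2,3) g=4 f=11, (3,4) g=4 f=9, (4,0) g=1 f=9, (4,1) g=2 f=9, (4,2) g=3 f=9, (4,3) g=4 f=9]; closed=[(3,0), (3,1), (3,2), (3,3)]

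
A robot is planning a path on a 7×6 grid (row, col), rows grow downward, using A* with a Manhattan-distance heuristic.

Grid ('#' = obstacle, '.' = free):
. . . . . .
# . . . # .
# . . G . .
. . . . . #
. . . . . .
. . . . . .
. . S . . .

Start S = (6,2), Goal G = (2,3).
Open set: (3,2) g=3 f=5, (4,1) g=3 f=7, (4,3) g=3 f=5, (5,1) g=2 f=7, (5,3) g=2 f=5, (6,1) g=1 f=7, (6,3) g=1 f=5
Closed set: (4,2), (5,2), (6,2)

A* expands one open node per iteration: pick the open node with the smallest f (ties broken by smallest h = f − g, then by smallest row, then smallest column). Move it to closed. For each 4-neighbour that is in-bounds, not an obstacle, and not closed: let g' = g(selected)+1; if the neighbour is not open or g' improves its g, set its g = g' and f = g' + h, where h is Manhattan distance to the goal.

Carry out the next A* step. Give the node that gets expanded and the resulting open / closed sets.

expanded=(3,2); open=[(2,2) g=4 f=5, (3,1) g=4 f=7, (3,3) g=4 f=5, (4,1) g=3 f=7, (4,3) g=3 f=5, (5,1) g=2 f=7, (5,3) g=2 f=5, (6,1) g=1 f=7, (6,3) g=1 f=5]; closed=[(3,2), (4,2), (5,2), (6,2)]

step 1: expand (3,2) (f=5, h=2) → closed; open now [(2,2) g=4 f=5, (3,1) g=4 f=7, (3,3) g=4 f=5, (4,1) g=3 f=7, (4,3) g=3 f=5, (5,1) g=2 f=7, (5,3) g=2 f=5, (6,1) g=1 f=7, (6,3) g=1 f=5]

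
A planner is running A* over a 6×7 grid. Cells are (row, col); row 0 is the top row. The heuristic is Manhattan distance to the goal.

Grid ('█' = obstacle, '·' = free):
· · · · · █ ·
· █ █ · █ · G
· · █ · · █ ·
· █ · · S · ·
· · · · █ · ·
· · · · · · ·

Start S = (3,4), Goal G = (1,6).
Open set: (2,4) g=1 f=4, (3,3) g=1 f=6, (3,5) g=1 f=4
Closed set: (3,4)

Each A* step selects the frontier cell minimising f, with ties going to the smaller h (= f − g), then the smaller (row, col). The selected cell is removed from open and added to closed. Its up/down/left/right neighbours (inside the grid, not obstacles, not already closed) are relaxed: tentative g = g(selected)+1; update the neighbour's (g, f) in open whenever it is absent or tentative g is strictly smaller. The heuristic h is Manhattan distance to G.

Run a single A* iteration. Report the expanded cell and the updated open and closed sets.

step 1: expand (2,4) (f=4, h=3) → closed; open now [(2,3) g=2 f=6, (3,3) g=1 f=6, (3,5) g=1 f=4]

expanded=(2,4); open=[(2,3) g=2 f=6, (3,3) g=1 f=6, (3,5) g=1 f=4]; closed=[(2,4), (3,4)]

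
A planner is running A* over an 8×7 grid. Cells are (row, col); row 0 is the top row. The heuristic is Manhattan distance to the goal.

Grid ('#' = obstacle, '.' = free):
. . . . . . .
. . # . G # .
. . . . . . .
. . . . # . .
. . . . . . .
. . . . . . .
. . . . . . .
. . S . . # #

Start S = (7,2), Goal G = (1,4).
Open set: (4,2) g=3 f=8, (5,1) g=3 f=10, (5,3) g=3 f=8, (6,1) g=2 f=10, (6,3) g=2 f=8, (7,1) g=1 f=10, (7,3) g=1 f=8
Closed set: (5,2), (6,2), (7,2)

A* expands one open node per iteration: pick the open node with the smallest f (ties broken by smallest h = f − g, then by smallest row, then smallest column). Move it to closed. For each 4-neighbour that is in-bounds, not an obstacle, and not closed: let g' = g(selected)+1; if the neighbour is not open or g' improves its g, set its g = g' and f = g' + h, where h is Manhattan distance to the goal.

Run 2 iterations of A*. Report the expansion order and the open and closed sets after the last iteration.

step 1: expand (4,2) (f=8, h=5) → closed; open now [(3,2) g=4 f=8, (4,1) g=4 f=10, (4,3) g=4 f=8, (5,1) g=3 f=10, (5,3) g=3 f=8, (6,1) g=2 f=10, (6,3) g=2 f=8, (7,1) g=1 f=10, (7,3) g=1 f=8]
step 2: expand (3,2) (f=8, h=4) → closed; open now [(2,2) g=5 f=8, (3,1) g=5 f=10, (3,3) g=5 f=8, (4,1) g=4 f=10, (4,3) g=4 f=8, (5,1) g=3 f=10, (5,3) g=3 f=8, (6,1) g=2 f=10, (6,3) g=2 f=8, (7,1) g=1 f=10, (7,3) g=1 f=8]

order=[(4,2) → (3,2)]; open=[(2,2) g=5 f=8, (3,1) g=5 f=10, (3,3) g=5 f=8, (4,1) g=4 f=10, (4,3) g=4 f=8, (5,1) g=3 f=10, (5,3) g=3 f=8, (6,1) g=2 f=10, (6,3) g=2 f=8, (7,1) g=1 f=10, (7,3) g=1 f=8]; closed=[(3,2), (4,2), (5,2), (6,2), (7,2)]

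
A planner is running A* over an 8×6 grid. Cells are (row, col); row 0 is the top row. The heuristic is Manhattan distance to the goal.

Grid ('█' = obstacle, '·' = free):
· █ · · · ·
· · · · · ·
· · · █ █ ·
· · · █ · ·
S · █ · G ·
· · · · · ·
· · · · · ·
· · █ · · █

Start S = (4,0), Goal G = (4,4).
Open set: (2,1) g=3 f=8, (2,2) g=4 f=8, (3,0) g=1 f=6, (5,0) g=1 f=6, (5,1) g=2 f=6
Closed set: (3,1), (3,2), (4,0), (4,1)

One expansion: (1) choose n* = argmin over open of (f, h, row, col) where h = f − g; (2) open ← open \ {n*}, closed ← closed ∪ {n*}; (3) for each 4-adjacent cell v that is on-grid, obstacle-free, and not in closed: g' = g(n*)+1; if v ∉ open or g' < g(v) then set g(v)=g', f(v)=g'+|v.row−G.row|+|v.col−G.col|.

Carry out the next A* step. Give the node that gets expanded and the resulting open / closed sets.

expanded=(5,1); open=[(2,1) g=3 f=8, (2,2) g=4 f=8, (3,0) g=1 f=6, (5,0) g=1 f=6, (5,2) g=3 f=6, (6,1) g=3 f=8]; closed=[(3,1), (3,2), (4,0), (4,1), (5,1)]

step 1: expand (5,1) (f=6, h=4) → closed; open now [(2,1) g=3 f=8, (2,2) g=4 f=8, (3,0) g=1 f=6, (5,0) g=1 f=6, (5,2) g=3 f=6, (6,1) g=3 f=8]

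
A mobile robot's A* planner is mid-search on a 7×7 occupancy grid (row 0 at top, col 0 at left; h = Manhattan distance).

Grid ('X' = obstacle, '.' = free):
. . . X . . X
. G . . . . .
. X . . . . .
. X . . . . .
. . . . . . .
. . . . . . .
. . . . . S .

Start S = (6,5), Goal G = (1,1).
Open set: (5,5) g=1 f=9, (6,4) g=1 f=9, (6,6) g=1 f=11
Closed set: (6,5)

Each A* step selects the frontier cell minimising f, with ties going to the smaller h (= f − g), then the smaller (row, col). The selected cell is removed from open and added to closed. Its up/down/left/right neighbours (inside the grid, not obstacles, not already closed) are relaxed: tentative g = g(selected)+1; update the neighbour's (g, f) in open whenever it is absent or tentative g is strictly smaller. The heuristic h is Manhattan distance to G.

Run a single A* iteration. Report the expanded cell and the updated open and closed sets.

expanded=(5,5); open=[(4,5) g=2 f=9, (5,4) g=2 f=9, (5,6) g=2 f=11, (6,4) g=1 f=9, (6,6) g=1 f=11]; closed=[(5,5), (6,5)]

step 1: expand (5,5) (f=9, h=8) → closed; open now [(4,5) g=2 f=9, (5,4) g=2 f=9, (5,6) g=2 f=11, (6,4) g=1 f=9, (6,6) g=1 f=11]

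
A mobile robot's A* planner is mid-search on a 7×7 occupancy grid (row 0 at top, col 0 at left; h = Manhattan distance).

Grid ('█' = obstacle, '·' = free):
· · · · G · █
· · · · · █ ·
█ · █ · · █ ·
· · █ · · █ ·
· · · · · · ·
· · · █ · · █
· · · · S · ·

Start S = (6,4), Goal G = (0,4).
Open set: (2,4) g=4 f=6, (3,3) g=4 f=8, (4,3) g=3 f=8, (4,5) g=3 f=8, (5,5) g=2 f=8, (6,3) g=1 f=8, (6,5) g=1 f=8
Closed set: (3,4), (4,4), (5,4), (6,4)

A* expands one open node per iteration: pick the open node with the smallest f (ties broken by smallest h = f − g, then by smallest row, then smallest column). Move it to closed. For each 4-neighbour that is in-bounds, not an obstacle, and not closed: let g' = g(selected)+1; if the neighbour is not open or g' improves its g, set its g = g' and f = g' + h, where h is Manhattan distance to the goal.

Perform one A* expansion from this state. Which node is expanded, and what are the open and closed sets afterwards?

expanded=(2,4); open=[(1,4) g=5 f=6, (2,3) g=5 f=8, (3,3) g=4 f=8, (4,3) g=3 f=8, (4,5) g=3 f=8, (5,5) g=2 f=8, (6,3) g=1 f=8, (6,5) g=1 f=8]; closed=[(2,4), (3,4), (4,4), (5,4), (6,4)]

step 1: expand (2,4) (f=6, h=2) → closed; open now [(1,4) g=5 f=6, (2,3) g=5 f=8, (3,3) g=4 f=8, (4,3) g=3 f=8, (4,5) g=3 f=8, (5,5) g=2 f=8, (6,3) g=1 f=8, (6,5) g=1 f=8]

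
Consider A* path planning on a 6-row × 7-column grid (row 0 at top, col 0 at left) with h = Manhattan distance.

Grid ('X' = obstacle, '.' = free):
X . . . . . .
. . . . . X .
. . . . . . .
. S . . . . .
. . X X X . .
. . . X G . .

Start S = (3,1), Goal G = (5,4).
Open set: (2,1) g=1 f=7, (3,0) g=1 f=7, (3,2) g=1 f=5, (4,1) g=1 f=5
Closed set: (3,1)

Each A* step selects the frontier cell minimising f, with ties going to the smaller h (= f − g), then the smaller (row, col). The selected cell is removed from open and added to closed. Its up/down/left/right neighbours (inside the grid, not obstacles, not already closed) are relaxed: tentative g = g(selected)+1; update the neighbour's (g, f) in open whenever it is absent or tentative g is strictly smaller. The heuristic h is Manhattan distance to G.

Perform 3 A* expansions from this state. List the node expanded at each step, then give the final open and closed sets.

order=[(3,2) → (3,3) → (3,4)]; open=[(2,1) g=1 f=7, (2,2) g=2 f=7, (2,3) g=3 f=7, (2,4) g=4 f=7, (3,0) g=1 f=7, (3,5) g=4 f=7, (4,1) g=1 f=5]; closed=[(3,1), (3,2), (3,3), (3,4)]

step 1: expand (3,2) (f=5, h=4) → closed; open now [(2,1) g=1 f=7, (2,2) g=2 f=7, (3,0) g=1 f=7, (3,3) g=2 f=5, (4,1) g=1 f=5]
step 2: expand (3,3) (f=5, h=3) → closed; open now [(2,1) g=1 f=7, (2,2) g=2 f=7, (2,3) g=3 f=7, (3,0) g=1 f=7, (3,4) g=3 f=5, (4,1) g=1 f=5]
step 3: expand (3,4) (f=5, h=2) → closed; open now [(2,1) g=1 f=7, (2,2) g=2 f=7, (2,3) g=3 f=7, (2,4) g=4 f=7, (3,0) g=1 f=7, (3,5) g=4 f=7, (4,1) g=1 f=5]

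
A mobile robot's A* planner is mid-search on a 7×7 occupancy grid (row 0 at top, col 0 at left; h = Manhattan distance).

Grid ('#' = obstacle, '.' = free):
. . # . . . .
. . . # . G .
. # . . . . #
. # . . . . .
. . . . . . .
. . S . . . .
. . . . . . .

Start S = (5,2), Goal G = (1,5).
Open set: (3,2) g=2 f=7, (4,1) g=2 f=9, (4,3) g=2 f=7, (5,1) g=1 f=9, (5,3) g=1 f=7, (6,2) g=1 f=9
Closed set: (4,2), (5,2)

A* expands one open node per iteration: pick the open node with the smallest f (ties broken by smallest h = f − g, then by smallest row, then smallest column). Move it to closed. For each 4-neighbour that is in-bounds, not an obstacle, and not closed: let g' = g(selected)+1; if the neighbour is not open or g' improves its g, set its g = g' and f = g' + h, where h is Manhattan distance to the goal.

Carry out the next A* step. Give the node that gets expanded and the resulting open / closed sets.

step 1: expand (3,2) (f=7, h=5) → closed; open now [(2,2) g=3 f=7, (3,3) g=3 f=7, (4,1) g=2 f=9, (4,3) g=2 f=7, (5,1) g=1 f=9, (5,3) g=1 f=7, (6,2) g=1 f=9]

expanded=(3,2); open=[(2,2) g=3 f=7, (3,3) g=3 f=7, (4,1) g=2 f=9, (4,3) g=2 f=7, (5,1) g=1 f=9, (5,3) g=1 f=7, (6,2) g=1 f=9]; closed=[(3,2), (4,2), (5,2)]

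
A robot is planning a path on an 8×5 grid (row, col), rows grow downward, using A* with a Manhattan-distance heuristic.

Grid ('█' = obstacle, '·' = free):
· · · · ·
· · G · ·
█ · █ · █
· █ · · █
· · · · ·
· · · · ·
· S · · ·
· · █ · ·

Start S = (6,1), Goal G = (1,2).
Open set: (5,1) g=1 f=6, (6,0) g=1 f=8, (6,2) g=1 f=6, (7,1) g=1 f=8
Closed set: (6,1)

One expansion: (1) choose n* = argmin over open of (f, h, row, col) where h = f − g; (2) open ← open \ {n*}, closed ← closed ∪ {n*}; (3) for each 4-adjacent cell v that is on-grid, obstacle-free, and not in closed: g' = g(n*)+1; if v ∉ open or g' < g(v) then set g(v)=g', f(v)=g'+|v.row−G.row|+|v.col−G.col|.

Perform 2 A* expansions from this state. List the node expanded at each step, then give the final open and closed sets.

step 1: expand (5,1) (f=6, h=5) → closed; open now [(4,1) g=2 f=6, (5,0) g=2 f=8, (5,2) g=2 f=6, (6,0) g=1 f=8, (6,2) g=1 f=6, (7,1) g=1 f=8]
step 2: expand (4,1) (f=6, h=4) → closed; open now [(4,0) g=3 f=8, (4,2) g=3 f=6, (5,0) g=2 f=8, (5,2) g=2 f=6, (6,0) g=1 f=8, (6,2) g=1 f=6, (7,1) g=1 f=8]

order=[(5,1) → (4,1)]; open=[(4,0) g=3 f=8, (4,2) g=3 f=6, (5,0) g=2 f=8, (5,2) g=2 f=6, (6,0) g=1 f=8, (6,2) g=1 f=6, (7,1) g=1 f=8]; closed=[(4,1), (5,1), (6,1)]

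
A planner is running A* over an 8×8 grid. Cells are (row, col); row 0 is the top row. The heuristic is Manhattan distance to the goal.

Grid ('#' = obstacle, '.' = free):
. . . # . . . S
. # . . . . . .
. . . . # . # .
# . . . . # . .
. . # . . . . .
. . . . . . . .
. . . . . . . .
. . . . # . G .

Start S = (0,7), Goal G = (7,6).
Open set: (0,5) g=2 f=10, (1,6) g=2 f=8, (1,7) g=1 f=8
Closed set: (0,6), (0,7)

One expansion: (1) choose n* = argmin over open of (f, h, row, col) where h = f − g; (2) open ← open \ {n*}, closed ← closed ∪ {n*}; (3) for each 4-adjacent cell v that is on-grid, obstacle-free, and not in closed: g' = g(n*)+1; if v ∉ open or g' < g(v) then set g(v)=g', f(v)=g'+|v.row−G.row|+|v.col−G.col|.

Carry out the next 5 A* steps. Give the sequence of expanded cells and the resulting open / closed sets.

order=[(1,6) → (1,7) → (2,7) → (3,7) → (3,6)]; open=[(0,5) g=2 f=10, (1,5) g=3 f=10, (4,6) g=5 f=8, (4,7) g=4 f=8]; closed=[(0,6), (0,7), (1,6), (1,7), (2,7), (3,6), (3,7)]

step 1: expand (1,6) (f=8, h=6) → closed; open now [(0,5) g=2 f=10, (1,5) g=3 f=10, (1,7) g=1 f=8]
step 2: expand (1,7) (f=8, h=7) → closed; open now [(0,5) g=2 f=10, (1,5) g=3 f=10, (2,7) g=2 f=8]
step 3: expand (2,7) (f=8, h=6) → closed; open now [(0,5) g=2 f=10, (1,5) g=3 f=10, (3,7) g=3 f=8]
step 4: expand (3,7) (f=8, h=5) → closed; open now [(0,5) g=2 f=10, (1,5) g=3 f=10, (3,6) g=4 f=8, (4,7) g=4 f=8]
step 5: expand (3,6) (f=8, h=4) → closed; open now [(0,5) g=2 f=10, (1,5) g=3 f=10, (4,6) g=5 f=8, (4,7) g=4 f=8]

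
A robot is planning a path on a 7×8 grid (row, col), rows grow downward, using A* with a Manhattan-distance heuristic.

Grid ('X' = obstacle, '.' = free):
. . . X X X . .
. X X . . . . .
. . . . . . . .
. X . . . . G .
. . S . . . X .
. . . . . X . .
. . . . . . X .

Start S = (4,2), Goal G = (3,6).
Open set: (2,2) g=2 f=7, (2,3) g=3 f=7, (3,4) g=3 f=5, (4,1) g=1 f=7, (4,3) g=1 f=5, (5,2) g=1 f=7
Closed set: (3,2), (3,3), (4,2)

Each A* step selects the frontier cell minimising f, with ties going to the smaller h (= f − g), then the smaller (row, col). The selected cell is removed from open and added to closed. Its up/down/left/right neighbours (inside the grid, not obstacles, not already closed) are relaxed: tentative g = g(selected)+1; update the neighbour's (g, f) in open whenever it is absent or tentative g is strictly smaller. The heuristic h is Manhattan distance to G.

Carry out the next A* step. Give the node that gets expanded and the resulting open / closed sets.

step 1: expand (3,4) (f=5, h=2) → closed; open now [(2,2) g=2 f=7, (2,3) g=3 f=7, (2,4) g=4 f=7, (3,5) g=4 f=5, (4,1) g=1 f=7, (4,3) g=1 f=5, (4,4) g=4 f=7, (5,2) g=1 f=7]

expanded=(3,4); open=[(2,2) g=2 f=7, (2,3) g=3 f=7, (2,4) g=4 f=7, (3,5) g=4 f=5, (4,1) g=1 f=7, (4,3) g=1 f=5, (4,4) g=4 f=7, (5,2) g=1 f=7]; closed=[(3,2), (3,3), (3,4), (4,2)]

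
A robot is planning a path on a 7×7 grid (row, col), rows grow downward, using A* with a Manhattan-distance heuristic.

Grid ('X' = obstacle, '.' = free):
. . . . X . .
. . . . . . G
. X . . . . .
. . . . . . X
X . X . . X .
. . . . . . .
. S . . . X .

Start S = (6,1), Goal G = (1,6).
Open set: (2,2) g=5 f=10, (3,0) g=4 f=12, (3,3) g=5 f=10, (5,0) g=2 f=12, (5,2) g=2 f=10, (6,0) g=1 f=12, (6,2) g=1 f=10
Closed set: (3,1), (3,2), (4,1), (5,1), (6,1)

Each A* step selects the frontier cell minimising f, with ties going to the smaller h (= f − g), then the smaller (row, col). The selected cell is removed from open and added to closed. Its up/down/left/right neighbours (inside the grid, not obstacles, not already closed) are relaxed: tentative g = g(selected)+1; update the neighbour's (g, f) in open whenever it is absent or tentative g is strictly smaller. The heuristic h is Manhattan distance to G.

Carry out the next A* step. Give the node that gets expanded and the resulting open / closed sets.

step 1: expand (2,2) (f=10, h=5) → closed; open now [(1,2) g=6 f=10, (2,3) g=6 f=10, (3,0) g=4 f=12, (3,3) g=5 f=10, (5,0) g=2 f=12, (5,2) g=2 f=10, (6,0) g=1 f=12, (6,2) g=1 f=10]

expanded=(2,2); open=[(1,2) g=6 f=10, (2,3) g=6 f=10, (3,0) g=4 f=12, (3,3) g=5 f=10, (5,0) g=2 f=12, (5,2) g=2 f=10, (6,0) g=1 f=12, (6,2) g=1 f=10]; closed=[(2,2), (3,1), (3,2), (4,1), (5,1), (6,1)]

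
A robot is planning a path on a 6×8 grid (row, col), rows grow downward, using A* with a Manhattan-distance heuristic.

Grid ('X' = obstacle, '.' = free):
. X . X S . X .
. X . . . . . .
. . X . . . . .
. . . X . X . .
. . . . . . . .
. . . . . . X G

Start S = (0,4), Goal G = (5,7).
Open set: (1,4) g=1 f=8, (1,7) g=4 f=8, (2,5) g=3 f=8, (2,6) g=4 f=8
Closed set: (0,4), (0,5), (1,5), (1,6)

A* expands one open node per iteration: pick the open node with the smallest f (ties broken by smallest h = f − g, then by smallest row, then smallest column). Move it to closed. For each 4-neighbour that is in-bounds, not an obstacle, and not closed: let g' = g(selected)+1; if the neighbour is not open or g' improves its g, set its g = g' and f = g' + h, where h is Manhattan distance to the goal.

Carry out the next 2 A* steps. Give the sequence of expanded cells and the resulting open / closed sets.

step 1: expand (1,7) (f=8, h=4) → closed; open now [(0,7) g=5 f=10, (1,4) g=1 f=8, (2,5) g=3 f=8, (2,6) g=4 f=8, (2,7) g=5 f=8]
step 2: expand (2,7) (f=8, h=3) → closed; open now [(0,7) g=5 f=10, (1,4) g=1 f=8, (2,5) g=3 f=8, (2,6) g=4 f=8, (3,7) g=6 f=8]

order=[(1,7) → (2,7)]; open=[(0,7) g=5 f=10, (1,4) g=1 f=8, (2,5) g=3 f=8, (2,6) g=4 f=8, (3,7) g=6 f=8]; closed=[(0,4), (0,5), (1,5), (1,6), (1,7), (2,7)]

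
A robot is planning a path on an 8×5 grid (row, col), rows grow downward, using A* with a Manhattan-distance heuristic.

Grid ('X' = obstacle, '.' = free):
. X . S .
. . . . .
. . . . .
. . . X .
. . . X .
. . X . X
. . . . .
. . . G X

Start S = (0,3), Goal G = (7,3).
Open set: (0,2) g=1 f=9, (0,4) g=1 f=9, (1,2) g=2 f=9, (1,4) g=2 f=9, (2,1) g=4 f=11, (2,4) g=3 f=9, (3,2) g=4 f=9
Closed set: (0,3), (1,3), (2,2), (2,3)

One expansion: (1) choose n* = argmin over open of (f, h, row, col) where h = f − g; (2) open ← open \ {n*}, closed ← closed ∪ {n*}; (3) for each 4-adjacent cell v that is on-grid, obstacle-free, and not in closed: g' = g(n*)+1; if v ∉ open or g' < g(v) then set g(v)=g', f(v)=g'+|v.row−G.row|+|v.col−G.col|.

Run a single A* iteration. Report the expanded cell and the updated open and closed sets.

step 1: expand (3,2) (f=9, h=5) → closed; open now [(0,2) g=1 f=9, (0,4) g=1 f=9, (1,2) g=2 f=9, (1,4) g=2 f=9, (2,1) g=4 f=11, (2,4) g=3 f=9, (3,1) g=5 f=11, (4,2) g=5 f=9]

expanded=(3,2); open=[(0,2) g=1 f=9, (0,4) g=1 f=9, (1,2) g=2 f=9, (1,4) g=2 f=9, (2,1) g=4 f=11, (2,4) g=3 f=9, (3,1) g=5 f=11, (4,2) g=5 f=9]; closed=[(0,3), (1,3), (2,2), (2,3), (3,2)]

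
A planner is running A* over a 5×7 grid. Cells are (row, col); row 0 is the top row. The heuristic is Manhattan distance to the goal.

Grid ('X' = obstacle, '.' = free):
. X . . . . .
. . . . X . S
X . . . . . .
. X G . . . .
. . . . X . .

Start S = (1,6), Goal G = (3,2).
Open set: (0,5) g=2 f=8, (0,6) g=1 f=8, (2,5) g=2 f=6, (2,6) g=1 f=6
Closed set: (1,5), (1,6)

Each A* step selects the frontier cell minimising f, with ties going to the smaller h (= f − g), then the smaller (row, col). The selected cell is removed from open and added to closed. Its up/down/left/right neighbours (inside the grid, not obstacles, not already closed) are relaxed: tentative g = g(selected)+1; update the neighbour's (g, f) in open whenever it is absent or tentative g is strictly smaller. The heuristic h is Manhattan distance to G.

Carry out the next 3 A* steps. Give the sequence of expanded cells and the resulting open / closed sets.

step 1: expand (2,5) (f=6, h=4) → closed; open now [(0,5) g=2 f=8, (0,6) g=1 f=8, (2,4) g=3 f=6, (2,6) g=1 f=6, (3,5) g=3 f=6]
step 2: expand (2,4) (f=6, h=3) → closed; open now [(0,5) g=2 f=8, (0,6) g=1 f=8, (2,3) g=4 f=6, (2,6) g=1 f=6, (3,4) g=4 f=6, (3,5) g=3 f=6]
step 3: expand (2,3) (f=6, h=2) → closed; open now [(0,5) g=2 f=8, (0,6) g=1 f=8, (1,3) g=5 f=8, (2,2) g=5 f=6, (2,6) g=1 f=6, (3,3) g=5 f=6, (3,4) g=4 f=6, (3,5) g=3 f=6]

order=[(2,5) → (2,4) → (2,3)]; open=[(0,5) g=2 f=8, (0,6) g=1 f=8, (1,3) g=5 f=8, (2,2) g=5 f=6, (2,6) g=1 f=6, (3,3) g=5 f=6, (3,4) g=4 f=6, (3,5) g=3 f=6]; closed=[(1,5), (1,6), (2,3), (2,4), (2,5)]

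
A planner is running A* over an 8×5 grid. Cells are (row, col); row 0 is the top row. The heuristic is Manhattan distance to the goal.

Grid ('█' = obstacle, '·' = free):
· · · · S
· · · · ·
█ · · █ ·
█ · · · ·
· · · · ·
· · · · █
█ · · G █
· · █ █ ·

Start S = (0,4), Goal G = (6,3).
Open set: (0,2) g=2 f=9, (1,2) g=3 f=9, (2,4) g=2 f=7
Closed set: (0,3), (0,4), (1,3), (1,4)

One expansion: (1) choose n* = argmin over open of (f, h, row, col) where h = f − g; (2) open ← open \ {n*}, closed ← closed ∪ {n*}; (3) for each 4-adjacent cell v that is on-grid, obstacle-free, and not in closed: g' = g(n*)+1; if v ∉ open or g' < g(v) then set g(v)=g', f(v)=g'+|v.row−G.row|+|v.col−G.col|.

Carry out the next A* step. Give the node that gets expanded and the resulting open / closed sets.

step 1: expand (2,4) (f=7, h=5) → closed; open now [(0,2) g=2 f=9, (1,2) g=3 f=9, (3,4) g=3 f=7]

expanded=(2,4); open=[(0,2) g=2 f=9, (1,2) g=3 f=9, (3,4) g=3 f=7]; closed=[(0,3), (0,4), (1,3), (1,4), (2,4)]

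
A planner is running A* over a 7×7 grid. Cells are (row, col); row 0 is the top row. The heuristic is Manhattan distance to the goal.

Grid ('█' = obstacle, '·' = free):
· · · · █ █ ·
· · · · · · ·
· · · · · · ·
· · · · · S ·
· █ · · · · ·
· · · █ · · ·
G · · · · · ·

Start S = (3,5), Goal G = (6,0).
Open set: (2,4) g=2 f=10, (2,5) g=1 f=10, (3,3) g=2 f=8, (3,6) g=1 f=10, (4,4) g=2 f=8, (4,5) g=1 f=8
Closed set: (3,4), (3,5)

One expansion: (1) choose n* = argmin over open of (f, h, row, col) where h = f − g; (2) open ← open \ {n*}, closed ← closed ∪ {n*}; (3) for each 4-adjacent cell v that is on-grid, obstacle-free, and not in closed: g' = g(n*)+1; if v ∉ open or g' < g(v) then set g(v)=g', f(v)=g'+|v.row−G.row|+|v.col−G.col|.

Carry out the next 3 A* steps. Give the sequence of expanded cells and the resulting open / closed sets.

step 1: expand (3,3) (f=8, h=6) → closed; open now [(2,3) g=3 f=10, (2,4) g=2 f=10, (2,5) g=1 f=10, (3,2) g=3 f=8, (3,6) g=1 f=10, (4,3) g=3 f=8, (4,4) g=2 f=8, (4,5) g=1 f=8]
step 2: expand (3,2) (f=8, h=5) → closed; open now [(2,2) g=4 f=10, (2,3) g=3 f=10, (2,4) g=2 f=10, (2,5) g=1 f=10, (3,1) g=4 f=8, (3,6) g=1 f=10, (4,2) g=4 f=8, (4,3) g=3 f=8, (4,4) g=2 f=8, (4,5) g=1 f=8]
step 3: expand (3,1) (f=8, h=4) → closed; open now [(2,1) g=5 f=10, (2,2) g=4 f=10, (2,3) g=3 f=10, (2,4) g=2 f=10, (2,5) g=1 f=10, (3,0) g=5 f=8, (3,6) g=1 f=10, (4,2) g=4 f=8, (4,3) g=3 f=8, (4,4) g=2 f=8, (4,5) g=1 f=8]

order=[(3,3) → (3,2) → (3,1)]; open=[(2,1) g=5 f=10, (2,2) g=4 f=10, (2,3) g=3 f=10, (2,4) g=2 f=10, (2,5) g=1 f=10, (3,0) g=5 f=8, (3,6) g=1 f=10, (4,2) g=4 f=8, (4,3) g=3 f=8, (4,4) g=2 f=8, (4,5) g=1 f=8]; closed=[(3,1), (3,2), (3,3), (3,4), (3,5)]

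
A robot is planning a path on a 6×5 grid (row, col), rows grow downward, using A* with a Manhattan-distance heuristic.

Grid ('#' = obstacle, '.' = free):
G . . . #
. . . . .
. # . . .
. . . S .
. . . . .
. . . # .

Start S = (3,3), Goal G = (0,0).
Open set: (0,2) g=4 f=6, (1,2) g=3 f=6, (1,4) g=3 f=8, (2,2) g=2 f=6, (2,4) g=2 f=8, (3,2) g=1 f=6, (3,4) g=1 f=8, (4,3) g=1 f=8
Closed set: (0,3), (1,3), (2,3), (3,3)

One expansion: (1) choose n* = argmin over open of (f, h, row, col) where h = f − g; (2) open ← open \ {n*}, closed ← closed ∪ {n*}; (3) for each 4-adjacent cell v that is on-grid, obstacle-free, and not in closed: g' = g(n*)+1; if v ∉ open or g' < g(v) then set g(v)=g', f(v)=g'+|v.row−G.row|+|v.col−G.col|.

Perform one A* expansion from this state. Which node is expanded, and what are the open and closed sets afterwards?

step 1: expand (0,2) (f=6, h=2) → closed; open now [(0,1) g=5 f=6, (1,2) g=3 f=6, (1,4) g=3 f=8, (2,2) g=2 f=6, (2,4) g=2 f=8, (3,2) g=1 f=6, (3,4) g=1 f=8, (4,3) g=1 f=8]

expanded=(0,2); open=[(0,1) g=5 f=6, (1,2) g=3 f=6, (1,4) g=3 f=8, (2,2) g=2 f=6, (2,4) g=2 f=8, (3,2) g=1 f=6, (3,4) g=1 f=8, (4,3) g=1 f=8]; closed=[(0,2), (0,3), (1,3), (2,3), (3,3)]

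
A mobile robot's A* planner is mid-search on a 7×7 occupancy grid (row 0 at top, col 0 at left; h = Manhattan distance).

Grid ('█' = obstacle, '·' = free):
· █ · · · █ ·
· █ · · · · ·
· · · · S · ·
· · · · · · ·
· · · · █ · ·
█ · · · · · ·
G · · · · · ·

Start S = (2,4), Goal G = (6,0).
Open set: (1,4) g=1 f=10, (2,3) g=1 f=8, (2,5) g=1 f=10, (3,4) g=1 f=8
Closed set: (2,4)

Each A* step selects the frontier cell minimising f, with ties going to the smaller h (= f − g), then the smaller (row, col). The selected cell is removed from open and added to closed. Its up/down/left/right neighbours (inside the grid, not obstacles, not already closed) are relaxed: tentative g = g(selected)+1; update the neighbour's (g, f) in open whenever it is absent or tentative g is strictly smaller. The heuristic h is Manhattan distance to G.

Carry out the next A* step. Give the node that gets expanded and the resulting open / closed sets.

expanded=(2,3); open=[(1,3) g=2 f=10, (1,4) g=1 f=10, (2,2) g=2 f=8, (2,5) g=1 f=10, (3,3) g=2 f=8, (3,4) g=1 f=8]; closed=[(2,3), (2,4)]

step 1: expand (2,3) (f=8, h=7) → closed; open now [(1,3) g=2 f=10, (1,4) g=1 f=10, (2,2) g=2 f=8, (2,5) g=1 f=10, (3,3) g=2 f=8, (3,4) g=1 f=8]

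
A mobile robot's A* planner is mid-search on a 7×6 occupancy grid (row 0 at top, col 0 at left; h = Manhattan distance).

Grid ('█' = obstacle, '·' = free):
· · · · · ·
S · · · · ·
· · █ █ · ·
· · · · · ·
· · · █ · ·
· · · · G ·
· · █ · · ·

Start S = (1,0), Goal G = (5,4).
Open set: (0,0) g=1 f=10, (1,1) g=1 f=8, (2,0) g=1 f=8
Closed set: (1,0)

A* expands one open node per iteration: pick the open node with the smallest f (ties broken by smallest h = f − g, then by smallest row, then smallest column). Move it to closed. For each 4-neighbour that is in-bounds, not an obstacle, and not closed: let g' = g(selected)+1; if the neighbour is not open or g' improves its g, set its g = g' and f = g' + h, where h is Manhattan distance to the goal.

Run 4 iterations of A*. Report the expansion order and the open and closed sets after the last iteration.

step 1: expand (1,1) (f=8, h=7) → closed; open now [(0,0) g=1 f=10, (0,1) g=2 f=10, (1,2) g=2 f=8, (2,0) g=1 f=8, (2,1) g=2 f=8]
step 2: expand (1,2) (f=8, h=6) → closed; open now [(0,0) g=1 f=10, (0,1) g=2 f=10, (0,2) g=3 f=10, (1,3) g=3 f=8, (2,0) g=1 f=8, (2,1) g=2 f=8]
step 3: expand (1,3) (f=8, h=5) → closed; open now [(0,0) g=1 f=10, (0,1) g=2 f=10, (0,2) g=3 f=10, (0,3) g=4 f=10, (1,4) g=4 f=8, (2,0) g=1 f=8, (2,1) g=2 f=8]
step 4: expand (1,4) (f=8, h=4) → closed; open now [(0,0) g=1 f=10, (0,1) g=2 f=10, (0,2) g=3 f=10, (0,3) g=4 f=10, (0,4) g=5 f=10, (1,5) g=5 f=10, (2,0) g=1 f=8, (2,1) g=2 f=8, (2,4) g=5 f=8]

order=[(1,1) → (1,2) → (1,3) → (1,4)]; open=[(0,0) g=1 f=10, (0,1) g=2 f=10, (0,2) g=3 f=10, (0,3) g=4 f=10, (0,4) g=5 f=10, (1,5) g=5 f=10, (2,0) g=1 f=8, (2,1) g=2 f=8, (2,4) g=5 f=8]; closed=[(1,0), (1,1), (1,2), (1,3), (1,4)]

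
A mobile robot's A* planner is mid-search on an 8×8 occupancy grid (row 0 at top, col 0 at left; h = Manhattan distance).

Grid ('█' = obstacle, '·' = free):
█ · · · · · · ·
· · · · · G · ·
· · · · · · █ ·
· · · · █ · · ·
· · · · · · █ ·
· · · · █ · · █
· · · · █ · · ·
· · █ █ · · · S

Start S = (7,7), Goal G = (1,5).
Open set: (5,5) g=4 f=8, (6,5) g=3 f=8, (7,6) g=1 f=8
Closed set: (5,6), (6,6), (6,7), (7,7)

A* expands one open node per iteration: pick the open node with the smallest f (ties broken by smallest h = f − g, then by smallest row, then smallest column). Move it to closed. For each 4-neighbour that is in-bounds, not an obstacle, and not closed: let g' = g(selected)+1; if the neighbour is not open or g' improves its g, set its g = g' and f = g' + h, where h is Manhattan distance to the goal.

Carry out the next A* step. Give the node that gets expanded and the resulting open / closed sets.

expanded=(5,5); open=[(4,5) g=5 f=8, (6,5) g=3 f=8, (7,6) g=1 f=8]; closed=[(5,5), (5,6), (6,6), (6,7), (7,7)]

step 1: expand (5,5) (f=8, h=4) → closed; open now [(4,5) g=5 f=8, (6,5) g=3 f=8, (7,6) g=1 f=8]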